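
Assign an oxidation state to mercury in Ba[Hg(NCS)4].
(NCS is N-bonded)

1 barium outside the brackets (+2 each) → the complex ion is 2−.
Ligand charges: 4×NCS = -4; sum -4.
Hg + (-4) = 2− ⇒ Hg is +2.

+2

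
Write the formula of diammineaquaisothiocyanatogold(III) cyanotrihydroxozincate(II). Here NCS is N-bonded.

Cation [Au…]: ligand charges -1, Au(III) ⇒ ion charge 2+.
Anion [Zn…]: ligand charges -4, Zn(II) ⇒ ion charge 2−.
One 2+ cation balances one 2− anion.

[Au(H2O)(NCS)(NH3)2][Zn(CN)(OH)3]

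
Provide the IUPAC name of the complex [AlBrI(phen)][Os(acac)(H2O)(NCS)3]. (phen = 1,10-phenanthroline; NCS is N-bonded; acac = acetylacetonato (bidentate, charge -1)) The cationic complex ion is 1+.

bromoiodo(1,10-phenanthroline)aluminium(III) (acetylacetonato)aquatriisothiocyanatoosmate(III)

The complex cation is given as 1+; its ligand charges sum to -2, so Al = +3.
A 1:1 salt means the anion carries the equal and opposite charge, 1−.
Anion: ligand charges sum to -4; for the ion to be 1−, Os = +3.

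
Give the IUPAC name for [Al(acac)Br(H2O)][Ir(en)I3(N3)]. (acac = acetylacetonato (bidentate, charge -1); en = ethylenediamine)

Aluminium is always +3 in its complexes; the cation's ligand charges sum to -2, so the complex cation is 1+.
A 1:1 salt means the anion carries the equal and opposite charge, 1−.
Anion: ligand charges sum to -4; for the ion to be 1−, Ir = +3.

(acetylacetonato)aquabromoaluminium(III) azido(ethylenediamine)triiodoiridate(III)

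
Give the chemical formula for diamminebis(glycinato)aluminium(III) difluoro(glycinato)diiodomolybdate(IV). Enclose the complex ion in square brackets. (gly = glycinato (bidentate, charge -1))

Cation [Al…]: ligand charges -2, Al(III) ⇒ ion charge 1+.
Anion [Mo…]: ligand charges -5, Mo(IV) ⇒ ion charge 1−.
One 1+ cation balances one 1− anion.

[Al(gly)2(NH3)2][MoF2(gly)I2]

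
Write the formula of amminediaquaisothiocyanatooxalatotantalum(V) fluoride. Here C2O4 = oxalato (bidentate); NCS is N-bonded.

[Ta(C2O4)(H2O)2(NCS)(NH3)]F2

Ligands: 1 oxalato (C2O4, -2), 1 ammine (NH3, neutral), 2 aqua (H2O, neutral), 1 isothiocyanato (NCS, -1). Ligand charge sum = -3.
With Ta in oxidation state +5, the complex ion is [Ta...]^2+.
Charge balance with fluoride (-1) requires 1 complex ion per 2 fluoride.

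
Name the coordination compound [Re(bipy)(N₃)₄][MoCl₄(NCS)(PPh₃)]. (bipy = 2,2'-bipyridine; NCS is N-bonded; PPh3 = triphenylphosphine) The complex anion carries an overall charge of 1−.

The complex anion is given as 1−; its ligand charges sum to -5, so Mo = +4.
A 1:1 salt means the cation carries the equal and opposite charge, 1+.
Cation: ligand charges sum to -4; for the ion to be 1+, Re = +5.

tetraazido(2,2'-bipyridine)rhenium(V) tetrachloroisothiocyanato(triphenylphosphine)molybdate(IV)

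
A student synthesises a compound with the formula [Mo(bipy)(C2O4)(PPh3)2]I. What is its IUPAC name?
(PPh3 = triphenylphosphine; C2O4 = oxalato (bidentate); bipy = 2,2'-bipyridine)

(2,2'-bipyridine)oxalatobis(triphenylphosphine)molybdenum(III) iodide

The 1 iodide counter-ion carries a total charge of -1, so each complex ion is 1+.
Ligand charges: 2×triphenylphosphine (neutral), 1×oxalato (-2 each), 1×2,2'-bipyridine (neutral); total -2. So Mo + (-2) = 1+, giving Mo = +3.
Ligands are named alphabetically: bipyridine before oxalato before triphenylphosphine.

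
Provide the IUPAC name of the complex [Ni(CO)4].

tetracarbonylnickel(0)

There is no counter-ion, so the complex is neutral overall.
Ligand charges: 4×carbonyl (neutral); total 0. So Ni + (0) = 0, giving Ni = 0.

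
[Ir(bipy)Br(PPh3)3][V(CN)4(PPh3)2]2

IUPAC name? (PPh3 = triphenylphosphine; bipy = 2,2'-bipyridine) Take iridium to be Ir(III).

Both ions are complex: the cation is named first with the plain metal name, the anion second with the -ate form; each ion's ligands are alphabetised independently.
Ir is given as +3; the cation's ligand charges sum to -1, so the complex cation is 2+.
With 2 anions per cation, each anion must be 2/2 = 1−.
Anion: ligand charges sum to -4; for the ion to be 1−, V = +3.

(2,2'-bipyridine)bromotris(triphenylphosphine)iridium(III) tetracyanobis(triphenylphosphine)vanadate(III)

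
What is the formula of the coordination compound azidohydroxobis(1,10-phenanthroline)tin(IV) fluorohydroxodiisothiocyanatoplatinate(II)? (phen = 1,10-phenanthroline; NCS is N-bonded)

[Sn(N3)(OH)(phen)2][PtF(NCS)2(OH)]

Cation [Sn…]: ligand charges -2, Sn(IV) ⇒ ion charge 2+.
Anion [Pt…]: ligand charges -4, Pt(II) ⇒ ion charge 2−.
One 2+ cation balances one 2− anion.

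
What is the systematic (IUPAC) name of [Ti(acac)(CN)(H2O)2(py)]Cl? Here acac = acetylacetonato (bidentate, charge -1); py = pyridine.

The 1 chloride counter-ion carries a total charge of -1, so each complex ion is 1+.
Ligand charges: 1×cyano (-1 each), 1×acetylacetonato (-1 each), 2×aqua (neutral), 1×pyridine (neutral); total -2. So Ti + (-2) = 1+, giving Ti = +3.
Ligands are named alphabetically: acetylacetonato before aqua before cyano before pyridine.

(acetylacetonato)diaquacyano(pyridine)titanium(III) chloride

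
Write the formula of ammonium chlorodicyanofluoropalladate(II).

(NH4)2[PdCl(CN)2F]

Ligands: 2 cyano (CN, -1), 1 fluoro (F, -1), 1 chloro (Cl, -1). Ligand charge sum = -4.
Charge balance with ammonium (+1) requires 1 complex ion per 2 ammonium.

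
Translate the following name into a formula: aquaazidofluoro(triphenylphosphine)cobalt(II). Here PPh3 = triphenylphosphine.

Ligands: 1 azido (N3, -1), 1 fluoro (F, -1), 1 aqua (H2O, neutral), 1 triphenylphosphine (PPh3, neutral). Ligand charge sum = -2.
With Co in oxidation state +2, the complex ion is [Co...].

[CoF(H2O)(N3)(PPh3)]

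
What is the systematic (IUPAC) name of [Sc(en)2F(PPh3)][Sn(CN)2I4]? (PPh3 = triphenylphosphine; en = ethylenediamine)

Both ions are complex: the cation is named first with the plain metal name, the anion second with the -ate form; each ion's ligands are alphabetised independently.
Scandium is always +3 in its complexes; the cation's ligand charges sum to -1, so the complex cation is 2+.
A 1:1 salt means the anion carries the equal and opposite charge, 2−.
Anion: ligand charges sum to -6; for the ion to be 2−, Sn = +4.

bis(ethylenediamine)fluoro(triphenylphosphine)scandium(III) dicyanotetraiodostannate(IV)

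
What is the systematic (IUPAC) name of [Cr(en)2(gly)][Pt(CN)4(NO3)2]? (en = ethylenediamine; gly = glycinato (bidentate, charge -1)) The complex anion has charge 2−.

bis(ethylenediamine)(glycinato)chromium(III) tetracyanodinitratoplatinate(IV)

The complex anion is given as 2−; its ligand charges sum to -6, so Pt = +4.
A 1:1 salt means the cation carries the equal and opposite charge, 2+.
Cation: ligand charges sum to -1; for the ion to be 2+, Cr = +3.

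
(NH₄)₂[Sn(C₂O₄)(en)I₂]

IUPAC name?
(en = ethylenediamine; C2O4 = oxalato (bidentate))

ammonium (ethylenediamine)diiodooxalatostannate(II)

The 2 ammonium counter-ions carry a total charge of +2, so each complex ion is 2−.
Ligand charges: 1×ethylenediamine (neutral), 1×oxalato (-2 each), 2×iodo (-1 each); total -4. So Sn + (-4) = 2−, giving Sn = +2.
The complex ion is anionic, so tin takes the -ate form stannate(II).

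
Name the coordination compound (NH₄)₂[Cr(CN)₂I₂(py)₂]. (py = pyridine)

The 2 ammonium counter-ions carry a total charge of +2, so each complex ion is 2−.
Ligand charges: 2×iodo (-1 each), 2×pyridine (neutral), 2×cyano (-1 each); total -4. So Cr + (-4) = 2−, giving Cr = +2.
Ligands are named alphabetically: cyano before iodo before pyridine.
The complex ion is anionic, so chromium takes the -ate form chromate(II).

ammonium dicyanodiiodobis(pyridine)chromate(II)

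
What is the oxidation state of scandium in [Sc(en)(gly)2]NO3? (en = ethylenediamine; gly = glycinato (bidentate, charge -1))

+3

1 nitrate outside the brackets (-1 each) → the complex ion is 1+.
Ligand charges: 1×en neutral; 2×gly = -2; sum -2.
Sc + (-2) = 1+ ⇒ Sc is +3.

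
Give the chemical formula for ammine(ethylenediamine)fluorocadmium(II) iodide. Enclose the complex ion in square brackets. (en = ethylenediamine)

Ligands: 1 ammine (NH3, neutral), 1 fluoro (F, -1), 1 ethylenediamine (en, neutral). Ligand charge sum = -1.
With Cd in oxidation state +2, the complex ion is [Cd...]^1+.
Charge balance with iodide (-1) requires 1 complex ion per 1 iodide.

[Cd(en)F(NH3)]I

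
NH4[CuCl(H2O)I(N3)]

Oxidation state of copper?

1 ammonium outside the brackets (+1 each) → the complex ion is 1−.
Ligand charges: 1×Cl = -1; 1×H2O neutral; 1×I = -1; 1×N3 = -1; sum -3.
Cu + (-3) = 1− ⇒ Cu is +2.

+2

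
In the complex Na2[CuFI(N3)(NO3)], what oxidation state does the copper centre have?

+2

2 sodium outside the brackets (+1 each) → the complex ion is 2−.
Ligand charges: 1×F = -1; 1×NO3 = -1; 1×I = -1; 1×N3 = -1; sum -4.
Cu + (-4) = 2− ⇒ Cu is +2.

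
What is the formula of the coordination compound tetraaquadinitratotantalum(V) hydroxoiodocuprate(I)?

Cation [Ta…]: ligand charges -2, Ta(V) ⇒ ion charge 3+.
Anion [Cu…]: ligand charges -2, Cu(I) ⇒ ion charge 1−.
One 3+ cation requires 3 of the 1− anion.

[Ta(H2O)4(NO3)2][CuI(OH)]3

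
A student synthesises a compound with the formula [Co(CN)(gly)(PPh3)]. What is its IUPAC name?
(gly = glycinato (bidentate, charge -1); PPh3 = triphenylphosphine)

There is no counter-ion, so the complex is neutral overall.
Ligand charges: 1×cyano (-1 each), 1×glycinato (-1 each), 1×triphenylphosphine (neutral); total -2. So Co + (-2) = 0, giving Co = +2.
Ligands are named alphabetically: cyano before glycinato before triphenylphosphine.

cyano(glycinato)(triphenylphosphine)cobalt(II)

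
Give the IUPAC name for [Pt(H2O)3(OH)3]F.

triaquatrihydroxoplatinum(IV) fluoride

The 1 fluoride counter-ion carries a total charge of -1, so each complex ion is 1+.
Ligand charges: 3×aqua (neutral), 3×hydroxo (-1 each); total -3. So Pt + (-3) = 1+, giving Pt = +4.
Ligands are named alphabetically: aqua before hydroxo.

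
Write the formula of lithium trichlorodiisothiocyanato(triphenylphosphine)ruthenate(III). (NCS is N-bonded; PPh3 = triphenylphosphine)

Li2[RuCl3(NCS)2(PPh3)]

Ligands: 2 isothiocyanato (NCS, -1), 3 chloro (Cl, -1), 1 triphenylphosphine (PPh3, neutral). Ligand charge sum = -5.
With Ru in oxidation state +3, the complex ion is [Ru...]^2−.
Charge balance with lithium (+1) requires 1 complex ion per 2 lithium.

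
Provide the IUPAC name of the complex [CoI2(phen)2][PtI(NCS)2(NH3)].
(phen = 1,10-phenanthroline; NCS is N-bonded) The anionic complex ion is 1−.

diiodobis(1,10-phenanthroline)cobalt(III) ammineiododiisothiocyanatoplatinate(II)

Both ions are complex: the cation is named first with the plain metal name, the anion second with the -ate form; each ion's ligands are alphabetised independently.
The complex anion is given as 1−; its ligand charges sum to -3, so Pt = +2.
A 1:1 salt means the cation carries the equal and opposite charge, 1+.
Cation: ligand charges sum to -2; for the ion to be 1+, Co = +3.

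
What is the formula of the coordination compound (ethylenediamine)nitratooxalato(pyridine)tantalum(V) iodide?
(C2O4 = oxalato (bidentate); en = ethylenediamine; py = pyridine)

[Ta(C2O4)(en)(NO3)(py)]I2

Ligands: 1 oxalato (C2O4, -2), 1 ethylenediamine (en, neutral), 1 pyridine (py, neutral), 1 nitrato (NO3, -1). Ligand charge sum = -3.
With Ta in oxidation state +5, the complex ion is [Ta...]^2+.
Charge balance with iodide (-1) requires 1 complex ion per 2 iodide.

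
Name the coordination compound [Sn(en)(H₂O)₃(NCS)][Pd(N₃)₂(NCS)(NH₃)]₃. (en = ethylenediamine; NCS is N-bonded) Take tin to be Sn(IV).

triaqua(ethylenediamine)isothiocyanatotin(IV) amminediazidoisothiocyanatopalladate(II)

Both ions are complex: the cation is named first with the plain metal name, the anion second with the -ate form; each ion's ligands are alphabetised independently.
Sn is given as +4; the cation's ligand charges sum to -1, so the complex cation is 3+.
With 3 anions per cation, each anion must be 3/3 = 1−.
Anion: ligand charges sum to -3; for the ion to be 1−, Pd = +2.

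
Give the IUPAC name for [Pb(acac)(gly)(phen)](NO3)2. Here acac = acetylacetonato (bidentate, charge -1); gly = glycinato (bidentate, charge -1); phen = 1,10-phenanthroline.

(acetylacetonato)(glycinato)(1,10-phenanthroline)lead(IV) nitrate

The 2 nitrate counter-ions carry a total charge of -2, so each complex ion is 2+.
Ligand charges: 1×acetylacetonato (-1 each), 1×glycinato (-1 each), 1×1,10-phenanthroline (neutral); total -2. So Pb + (-2) = 2+, giving Pb = +4.
Ligands are named alphabetically: acetylacetonato before glycinato before phenanthroline.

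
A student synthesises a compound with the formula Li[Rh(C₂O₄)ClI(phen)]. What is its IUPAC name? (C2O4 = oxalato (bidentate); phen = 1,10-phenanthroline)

The 1 lithium counter-ion carries a total charge of +1, so each complex ion is 1−.
Ligand charges: 1×oxalato (-2 each), 1×chloro (-1 each), 1×iodo (-1 each), 1×1,10-phenanthroline (neutral); total -4. So Rh + (-4) = 1−, giving Rh = +3.
The complex ion is anionic, so rhodium takes the -ate form rhodate(III).

lithium chloroiodooxalato(1,10-phenanthroline)rhodate(III)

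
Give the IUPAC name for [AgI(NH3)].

There is no counter-ion, so the complex is neutral overall.
Ligand charges: 1×ammine (neutral), 1×iodo (-1 each); total -1. So Ag + (-1) = 0, giving Ag = +1.
Ligands are named alphabetically: ammine before iodo.

ammineiodosilver(I)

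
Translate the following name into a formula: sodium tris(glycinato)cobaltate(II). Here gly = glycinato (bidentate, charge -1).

Ligands: 3 glycinato (gly, -1). Ligand charge sum = -3.
With Co in oxidation state +2, the complex ion is [Co...]^1−.
Charge balance with sodium (+1) requires 1 complex ion per 1 sodium.

Na[Co(gly)3]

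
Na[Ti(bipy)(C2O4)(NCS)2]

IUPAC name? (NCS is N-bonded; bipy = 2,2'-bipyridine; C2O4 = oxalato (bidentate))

sodium (2,2'-bipyridine)diisothiocyanatooxalatotitanate(III)

The 1 sodium counter-ion carries a total charge of +1, so each complex ion is 1−.
Ligand charges: 2×isothiocyanato (-1 each), 1×2,2'-bipyridine (neutral), 1×oxalato (-2 each); total -4. So Ti + (-4) = 1−, giving Ti = +3.
Ligands are named alphabetically: bipyridine before isothiocyanato before oxalato.
The complex ion is anionic, so titanium takes the -ate form titanate(III).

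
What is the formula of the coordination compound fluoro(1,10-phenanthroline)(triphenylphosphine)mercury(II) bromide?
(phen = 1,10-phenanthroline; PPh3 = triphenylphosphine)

[HgF(phen)(PPh3)]Br

Ligands: 1 1,10-phenanthroline (phen, neutral), 1 fluoro (F, -1), 1 triphenylphosphine (PPh3, neutral). Ligand charge sum = -1.
With Hg in oxidation state +2, the complex ion is [Hg...]^1+.
Charge balance with bromide (-1) requires 1 complex ion per 1 bromide.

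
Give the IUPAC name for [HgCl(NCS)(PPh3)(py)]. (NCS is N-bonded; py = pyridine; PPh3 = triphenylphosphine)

chloroisothiocyanato(pyridine)(triphenylphosphine)mercury(II)

There is no counter-ion, so the complex is neutral overall.
Ligand charges: 1×isothiocyanato (-1 each), 1×pyridine (neutral), 1×triphenylphosphine (neutral), 1×chloro (-1 each); total -2. So Hg + (-2) = 0, giving Hg = +2.
Ligands are named alphabetically: chloro before isothiocyanato before pyridine before triphenylphosphine.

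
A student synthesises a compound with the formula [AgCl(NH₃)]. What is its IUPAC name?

amminechlorosilver(I)

There is no counter-ion, so the complex is neutral overall.
Ligand charges: 1×ammine (neutral), 1×chloro (-1 each); total -1. So Ag + (-1) = 0, giving Ag = +1.
Ligands are named alphabetically: ammine before chloro.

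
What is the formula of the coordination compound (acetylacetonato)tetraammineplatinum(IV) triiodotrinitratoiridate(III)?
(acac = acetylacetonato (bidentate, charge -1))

Cation [Pt…]: ligand charges -1, Pt(IV) ⇒ ion charge 3+.
Anion [Ir…]: ligand charges -6, Ir(III) ⇒ ion charge 3−.
One 3+ cation balances one 3− anion.

[Pt(acac)(NH3)4][IrI3(NO3)3]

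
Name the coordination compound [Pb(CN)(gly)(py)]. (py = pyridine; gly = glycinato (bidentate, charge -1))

There is no counter-ion, so the complex is neutral overall.
Ligand charges: 1×cyano (-1 each), 1×pyridine (neutral), 1×glycinato (-1 each); total -2. So Pb + (-2) = 0, giving Pb = +2.
Ligands are named alphabetically: cyano before glycinato before pyridine.

cyano(glycinato)(pyridine)lead(II)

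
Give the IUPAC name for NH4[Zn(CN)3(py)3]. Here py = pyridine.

ammonium tricyanotris(pyridine)zincate(II)

The 1 ammonium counter-ion carries a total charge of +1, so each complex ion is 1−.
Ligand charges: 3×cyano (-1 each), 3×pyridine (neutral); total -3. So Zn + (-3) = 1−, giving Zn = +2.
Ligands are named alphabetically: cyano before pyridine.
The complex ion is anionic, so zinc takes the -ate form zincate(II).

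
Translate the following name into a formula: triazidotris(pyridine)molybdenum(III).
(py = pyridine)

Ligands: 3 azido (N3, -1), 3 pyridine (py, neutral). Ligand charge sum = -3.
With Mo in oxidation state +3, the complex ion is [Mo...].

[Mo(N3)3(py)3]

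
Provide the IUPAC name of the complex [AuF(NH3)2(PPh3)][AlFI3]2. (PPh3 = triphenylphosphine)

diamminefluoro(triphenylphosphine)gold(III) fluorotriiodoaluminate(III)

Aluminium is always +3 in its complexes; the anion's ligand charges sum to -4, so the complex anion is 1−.
With 2 anions per cation, the cation must be 2×1 = 2+.
Cation: ligand charges sum to -1; for the ion to be 2+, Au = +3.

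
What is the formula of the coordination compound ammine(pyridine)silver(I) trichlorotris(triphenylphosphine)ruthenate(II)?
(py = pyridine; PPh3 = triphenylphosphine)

Cation [Ag…]: ligand charges 0, Ag(I) ⇒ ion charge 1+.
Anion [Ru…]: ligand charges -3, Ru(II) ⇒ ion charge 1−.
One 1+ cation balances one 1− anion.

[Ag(NH3)(py)][RuCl3(PPh3)3]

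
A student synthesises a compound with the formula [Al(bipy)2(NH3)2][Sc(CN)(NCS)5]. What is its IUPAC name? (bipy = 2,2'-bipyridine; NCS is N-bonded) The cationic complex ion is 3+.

The complex cation is given as 3+; its ligand charges sum to 0, so Al = +3.
A 1:1 salt means the anion carries the equal and opposite charge, 3−.
Anion: ligand charges sum to -6; for the ion to be 3−, Sc = +3.

diamminebis(2,2'-bipyridine)aluminium(III) cyanopentaisothiocyanatoscandate(III)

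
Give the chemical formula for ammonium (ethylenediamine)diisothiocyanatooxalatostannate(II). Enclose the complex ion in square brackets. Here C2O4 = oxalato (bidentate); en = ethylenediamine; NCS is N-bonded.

(NH4)2[Sn(C2O4)(en)(NCS)2]

Ligands: 1 oxalato (C2O4, -2), 1 ethylenediamine (en, neutral), 2 isothiocyanato (NCS, -1). Ligand charge sum = -4.
With Sn in oxidation state +2, the complex ion is [Sn...]^2−.
Charge balance with ammonium (+1) requires 1 complex ion per 2 ammonium.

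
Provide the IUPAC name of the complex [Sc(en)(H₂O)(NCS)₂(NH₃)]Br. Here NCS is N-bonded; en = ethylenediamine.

ammineaqua(ethylenediamine)diisothiocyanatoscandium(III) bromide

The 1 bromide counter-ion carries a total charge of -1, so each complex ion is 1+.
Ligand charges: 2×isothiocyanato (-1 each), 1×ethylenediamine (neutral), 1×aqua (neutral), 1×ammine (neutral); total -2. So Sc + (-2) = 1+, giving Sc = +3.
Ligands are named alphabetically: ammine before aqua before ethylenediamine before isothiocyanato.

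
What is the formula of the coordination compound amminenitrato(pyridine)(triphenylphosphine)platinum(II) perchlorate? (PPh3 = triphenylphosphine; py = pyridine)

Ligands: 1 ammine (NH3, neutral), 1 nitrato (NO3, -1), 1 triphenylphosphine (PPh3, neutral), 1 pyridine (py, neutral). Ligand charge sum = -1.
With Pt in oxidation state +2, the complex ion is [Pt...]^1+.
Charge balance with perchlorate (-1) requires 1 complex ion per 1 perchlorate.

[Pt(NH3)(NO3)(PPh3)(py)]ClO4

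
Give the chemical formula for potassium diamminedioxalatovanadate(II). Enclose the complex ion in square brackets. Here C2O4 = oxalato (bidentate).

K2[V(C2O4)2(NH3)2]

Ligands: 2 oxalato (C2O4, -2), 2 ammine (NH3, neutral). Ligand charge sum = -4.
With V in oxidation state +2, the complex ion is [V...]^2−.
Charge balance with potassium (+1) requires 1 complex ion per 2 potassium.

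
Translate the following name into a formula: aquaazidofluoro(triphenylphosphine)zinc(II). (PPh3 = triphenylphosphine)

[ZnF(H2O)(N3)(PPh3)]

Ligands: 1 aqua (H2O, neutral), 1 fluoro (F, -1), 1 triphenylphosphine (PPh3, neutral), 1 azido (N3, -1). Ligand charge sum = -2.
With Zn in oxidation state +2, the complex ion is [Zn...].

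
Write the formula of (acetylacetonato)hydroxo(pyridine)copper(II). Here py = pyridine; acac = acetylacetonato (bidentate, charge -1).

[Cu(acac)(OH)(py)]

Ligands: 1 hydroxo (OH, -1), 1 pyridine (py, neutral), 1 acetylacetonato (acac, -1). Ligand charge sum = -2.
With Cu in oxidation state +2, the complex ion is [Cu...].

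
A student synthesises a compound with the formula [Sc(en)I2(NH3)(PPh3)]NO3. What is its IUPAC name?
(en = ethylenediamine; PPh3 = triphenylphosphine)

ammine(ethylenediamine)diiodo(triphenylphosphine)scandium(III) nitrate

The 1 nitrate counter-ion carries a total charge of -1, so each complex ion is 1+.
Ligand charges: 1×ethylenediamine (neutral), 1×ammine (neutral), 1×triphenylphosphine (neutral), 2×iodo (-1 each); total -2. So Sc + (-2) = 1+, giving Sc = +3.
Ligands are named alphabetically: ammine before ethylenediamine before iodo before triphenylphosphine.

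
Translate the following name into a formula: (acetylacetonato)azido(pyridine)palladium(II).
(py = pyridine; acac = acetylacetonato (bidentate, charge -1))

Ligands: 1 pyridine (py, neutral), 1 acetylacetonato (acac, -1), 1 azido (N3, -1). Ligand charge sum = -2.
With Pd in oxidation state +2, the complex ion is [Pd...].

[Pd(acac)(N3)(py)]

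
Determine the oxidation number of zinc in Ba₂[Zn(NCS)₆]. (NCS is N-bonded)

+2

2 barium outside the brackets (+2 each) → the complex ion is 4−.
Ligand charges: 6×NCS = -6; sum -6.
Zn + (-6) = 4− ⇒ Zn is +2.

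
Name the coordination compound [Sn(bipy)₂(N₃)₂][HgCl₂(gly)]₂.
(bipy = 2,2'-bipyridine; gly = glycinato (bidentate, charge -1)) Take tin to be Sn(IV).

diazidobis(2,2'-bipyridine)tin(IV) dichloro(glycinato)mercurate(II)

Both ions are complex: the cation is named first with the plain metal name, the anion second with the -ate form; each ion's ligands are alphabetised independently.
Sn is given as +4; the cation's ligand charges sum to -2, so the complex cation is 2+.
With 2 anions per cation, each anion must be 2/2 = 1−.
Anion: ligand charges sum to -3; for the ion to be 1−, Hg = +2.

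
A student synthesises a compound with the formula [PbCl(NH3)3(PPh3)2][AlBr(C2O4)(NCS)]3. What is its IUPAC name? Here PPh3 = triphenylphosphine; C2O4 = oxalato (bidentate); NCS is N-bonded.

triamminechlorobis(triphenylphosphine)lead(IV) bromoisothiocyanatooxalatoaluminate(III)

Both ions are complex: the cation is named first with the plain metal name, the anion second with the -ate form; each ion's ligands are alphabetised independently.
Aluminium is always +3 in its complexes; the anion's ligand charges sum to -4, so the complex anion is 1−.
With 3 anions per cation, the cation must be 3×1 = 3+.
Cation: ligand charges sum to -1; for the ion to be 3+, Pb = +4.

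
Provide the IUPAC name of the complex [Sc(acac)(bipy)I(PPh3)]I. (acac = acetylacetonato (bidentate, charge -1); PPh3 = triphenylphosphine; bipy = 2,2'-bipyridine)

(acetylacetonato)(2,2'-bipyridine)iodo(triphenylphosphine)scandium(III) iodide

The 1 iodide counter-ion carries a total charge of -1, so each complex ion is 1+.
Ligand charges: 1×iodo (-1 each), 1×acetylacetonato (-1 each), 1×triphenylphosphine (neutral), 1×2,2'-bipyridine (neutral); total -2. So Sc + (-2) = 1+, giving Sc = +3.
Ligands are named alphabetically: acetylacetonato before bipyridine before iodo before triphenylphosphine.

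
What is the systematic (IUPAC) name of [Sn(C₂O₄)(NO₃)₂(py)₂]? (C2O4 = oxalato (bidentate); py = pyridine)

There is no counter-ion, so the complex is neutral overall.
Ligand charges: 1×oxalato (-2 each), 2×pyridine (neutral), 2×nitrato (-1 each); total -4. So Sn + (-4) = 0, giving Sn = +4.
Ligands are named alphabetically: nitrato before oxalato before pyridine.

dinitratooxalatobis(pyridine)tin(IV)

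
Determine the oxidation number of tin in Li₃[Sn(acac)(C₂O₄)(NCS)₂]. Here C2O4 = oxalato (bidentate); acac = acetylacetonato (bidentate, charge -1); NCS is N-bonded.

+2

3 lithium outside the brackets (+1 each) → the complex ion is 3−.
Ligand charges: 1×C2O4 = -2; 1×acac = -1; 2×NCS = -2; sum -5.
Sn + (-5) = 3− ⇒ Sn is +2.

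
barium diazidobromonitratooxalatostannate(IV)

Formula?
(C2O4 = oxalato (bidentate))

Ligands: 2 azido (N3, -1), 1 nitrato (NO3, -1), 1 oxalato (C2O4, -2), 1 bromo (Br, -1). Ligand charge sum = -6.
With Sn in oxidation state +4, the complex ion is [Sn...]^2−.
Charge balance with barium (+2) requires 1 complex ion per 1 barium.

Ba[SnBr(C2O4)(N3)2(NO3)]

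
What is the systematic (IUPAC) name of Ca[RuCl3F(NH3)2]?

calcium diamminetrichlorofluororuthenate(II)

The 1 calcium counter-ion carries a total charge of +2, so each complex ion is 2−.
Ligand charges: 3×chloro (-1 each), 1×fluoro (-1 each), 2×ammine (neutral); total -4. So Ru + (-4) = 2−, giving Ru = +2.
The complex ion is anionic, so ruthenium takes the -ate form ruthenate(II).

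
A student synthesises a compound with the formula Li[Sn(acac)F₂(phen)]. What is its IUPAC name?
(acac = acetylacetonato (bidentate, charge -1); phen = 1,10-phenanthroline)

lithium (acetylacetonato)difluoro(1,10-phenanthroline)stannate(II)

The 1 lithium counter-ion carries a total charge of +1, so each complex ion is 1−.
Ligand charges: 1×acetylacetonato (-1 each), 2×fluoro (-1 each), 1×1,10-phenanthroline (neutral); total -3. So Sn + (-3) = 1−, giving Sn = +2.
Ligands are named alphabetically: acetylacetonato before fluoro before phenanthroline.
The complex ion is anionic, so tin takes the -ate form stannate(II).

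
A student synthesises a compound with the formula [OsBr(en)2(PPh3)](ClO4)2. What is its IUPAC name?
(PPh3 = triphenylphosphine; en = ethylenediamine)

The 2 perchlorate counter-ions carry a total charge of -2, so each complex ion is 2+.
Ligand charges: 1×bromo (-1 each), 1×triphenylphosphine (neutral), 2×ethylenediamine (neutral); total -1. So Os + (-1) = 2+, giving Os = +3.
Ligands are named alphabetically: bromo before ethylenediamine before triphenylphosphine.

bromobis(ethylenediamine)(triphenylphosphine)osmium(III) perchlorate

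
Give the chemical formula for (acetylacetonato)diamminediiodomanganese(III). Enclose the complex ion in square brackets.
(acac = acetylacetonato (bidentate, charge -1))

Ligands: 2 iodo (I, -1), 1 acetylacetonato (acac, -1), 2 ammine (NH3, neutral). Ligand charge sum = -3.
With Mn in oxidation state +3, the complex ion is [Mn...].

[Mn(acac)I2(NH3)2]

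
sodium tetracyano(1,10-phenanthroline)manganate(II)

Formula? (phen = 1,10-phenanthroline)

Na2[Mn(CN)4(phen)]

Ligands: 4 cyano (CN, -1), 1 1,10-phenanthroline (phen, neutral). Ligand charge sum = -4.
With Mn in oxidation state +2, the complex ion is [Mn...]^2−.
Charge balance with sodium (+1) requires 1 complex ion per 2 sodium.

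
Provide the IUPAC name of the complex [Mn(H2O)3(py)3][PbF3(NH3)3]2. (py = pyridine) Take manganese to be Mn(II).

Mn is given as +2; the cation's ligand charges sum to 0, so the complex cation is 2+.
With 2 anions per cation, each anion must be 2/2 = 1−.
Anion: ligand charges sum to -3; for the ion to be 1−, Pb = +2.

triaquatris(pyridine)manganese(II) triamminetrifluoroplumbate(II)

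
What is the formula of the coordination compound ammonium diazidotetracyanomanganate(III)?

(NH4)3[Mn(CN)4(N3)2]

Ligands: 4 cyano (CN, -1), 2 azido (N3, -1). Ligand charge sum = -6.
With Mn in oxidation state +3, the complex ion is [Mn...]^3−.
Charge balance with ammonium (+1) requires 1 complex ion per 3 ammonium.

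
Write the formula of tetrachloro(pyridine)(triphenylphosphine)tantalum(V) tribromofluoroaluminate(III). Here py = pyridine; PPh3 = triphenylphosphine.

[TaCl4(PPh3)(py)][AlBr3F]

Cation [Ta…]: ligand charges -4, Ta(V) ⇒ ion charge 1+.
Anion [Al…]: ligand charges -4, Al(III) ⇒ ion charge 1−.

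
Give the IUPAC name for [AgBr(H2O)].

aquabromosilver(I)

There is no counter-ion, so the complex is neutral overall.
Ligand charges: 1×aqua (neutral), 1×bromo (-1 each); total -1. So Ag + (-1) = 0, giving Ag = +1.
Ligands are named alphabetically: aqua before bromo.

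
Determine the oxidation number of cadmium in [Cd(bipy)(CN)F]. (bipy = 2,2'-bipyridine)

No counter-ion: the bracketed complex is neutral.
Ligand charges: 1×CN = -1; 1×F = -1; 1×bipy neutral; sum -2.
Cd + (-2) = 0 ⇒ Cd is +2.

+2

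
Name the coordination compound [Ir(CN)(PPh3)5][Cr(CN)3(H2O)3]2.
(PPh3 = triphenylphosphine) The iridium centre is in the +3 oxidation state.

cyanopentakis(triphenylphosphine)iridium(III) triaquatricyanochromate(II)

Both ions are complex: the cation is named first with the plain metal name, the anion second with the -ate form; each ion's ligands are alphabetised independently.
Ir is given as +3; the cation's ligand charges sum to -1, so the complex cation is 2+.
With 2 anions per cation, each anion must be 2/2 = 1−.
Anion: ligand charges sum to -3; for the ion to be 1−, Cr = +2.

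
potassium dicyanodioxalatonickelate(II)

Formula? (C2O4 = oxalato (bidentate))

K4[Ni(C2O4)2(CN)2]

Ligands: 2 cyano (CN, -1), 2 oxalato (C2O4, -2). Ligand charge sum = -6.
With Ni in oxidation state +2, the complex ion is [Ni...]^4−.
Charge balance with potassium (+1) requires 1 complex ion per 4 potassium.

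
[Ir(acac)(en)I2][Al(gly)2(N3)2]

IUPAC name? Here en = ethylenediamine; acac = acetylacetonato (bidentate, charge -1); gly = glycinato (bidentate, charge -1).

Both ions are complex: the cation is named first with the plain metal name, the anion second with the -ate form; each ion's ligands are alphabetised independently.
Aluminium is always +3 in its complexes; the anion's ligand charges sum to -4, so the complex anion is 1−.
A 1:1 salt means the cation carries the equal and opposite charge, 1+.
Cation: ligand charges sum to -3; for the ion to be 1+, Ir = +4.

(acetylacetonato)(ethylenediamine)diiodoiridium(IV) diazidobis(glycinato)aluminate(III)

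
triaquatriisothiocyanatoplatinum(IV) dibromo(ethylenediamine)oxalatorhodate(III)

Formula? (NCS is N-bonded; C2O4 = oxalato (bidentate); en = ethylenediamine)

[Pt(H2O)3(NCS)3][RhBr2(C2O4)(en)]

Cation [Pt…]: ligand charges -3, Pt(IV) ⇒ ion charge 1+.
Anion [Rh…]: ligand charges -4, Rh(III) ⇒ ion charge 1−.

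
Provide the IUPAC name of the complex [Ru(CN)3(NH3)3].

There is no counter-ion, so the complex is neutral overall.
Ligand charges: 3×ammine (neutral), 3×cyano (-1 each); total -3. So Ru + (-3) = 0, giving Ru = +3.
Ligands are named alphabetically: ammine before cyano.

triamminetricyanoruthenium(III)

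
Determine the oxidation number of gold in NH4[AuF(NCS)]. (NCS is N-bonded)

1 ammonium outside the brackets (+1 each) → the complex ion is 1−.
Ligand charges: 1×NCS = -1; 1×F = -1; sum -2.
Au + (-2) = 1− ⇒ Au is +1.

+1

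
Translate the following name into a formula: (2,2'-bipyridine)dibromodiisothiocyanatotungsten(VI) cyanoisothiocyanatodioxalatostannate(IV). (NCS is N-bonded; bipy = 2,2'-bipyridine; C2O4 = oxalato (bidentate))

Cation [W…]: ligand charges -4, W(VI) ⇒ ion charge 2+.
Anion [Sn…]: ligand charges -6, Sn(IV) ⇒ ion charge 2−.
One 2+ cation balances one 2− anion.

[W(bipy)Br2(NCS)2][Sn(C2O4)2(CN)(NCS)]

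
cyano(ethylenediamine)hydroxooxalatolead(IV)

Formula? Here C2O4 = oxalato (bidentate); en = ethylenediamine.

[Pb(C2O4)(CN)(en)(OH)]

Ligands: 1 oxalato (C2O4, -2), 1 cyano (CN, -1), 1 ethylenediamine (en, neutral), 1 hydroxo (OH, -1). Ligand charge sum = -4.
With Pb in oxidation state +4, the complex ion is [Pb...].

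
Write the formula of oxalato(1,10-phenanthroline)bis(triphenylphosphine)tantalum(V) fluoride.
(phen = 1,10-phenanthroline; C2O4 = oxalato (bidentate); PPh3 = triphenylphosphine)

[Ta(C2O4)(phen)(PPh3)2]F3

Ligands: 1 1,10-phenanthroline (phen, neutral), 1 oxalato (C2O4, -2), 2 triphenylphosphine (PPh3, neutral). Ligand charge sum = -2.
With Ta in oxidation state +5, the complex ion is [Ta...]^3+.
Charge balance with fluoride (-1) requires 1 complex ion per 3 fluoride.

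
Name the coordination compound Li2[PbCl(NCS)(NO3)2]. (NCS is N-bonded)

lithium chloroisothiocyanatodinitratoplumbate(II)

The 2 lithium counter-ions carry a total charge of +2, so each complex ion is 2−.
Ligand charges: 1×isothiocyanato (-1 each), 1×chloro (-1 each), 2×nitrato (-1 each); total -4. So Pb + (-4) = 2−, giving Pb = +2.
Ligands are named alphabetically: chloro before isothiocyanato before nitrato.
The complex ion is anionic, so lead takes the -ate form plumbate(II).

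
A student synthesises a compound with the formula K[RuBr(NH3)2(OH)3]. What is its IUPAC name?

The 1 potassium counter-ion carries a total charge of +1, so each complex ion is 1−.
Ligand charges: 2×ammine (neutral), 1×bromo (-1 each), 3×hydroxo (-1 each); total -4. So Ru + (-4) = 1−, giving Ru = +3.
The complex ion is anionic, so ruthenium takes the -ate form ruthenate(III).

potassium diamminebromotrihydroxoruthenate(III)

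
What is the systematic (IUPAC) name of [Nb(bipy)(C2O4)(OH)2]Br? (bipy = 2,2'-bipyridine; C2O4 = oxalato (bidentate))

(2,2'-bipyridine)dihydroxooxalatoniobium(V) bromide

The 1 bromide counter-ion carries a total charge of -1, so each complex ion is 1+.
Ligand charges: 1×2,2'-bipyridine (neutral), 1×oxalato (-2 each), 2×hydroxo (-1 each); total -4. So Nb + (-4) = 1+, giving Nb = +5.
Ligands are named alphabetically: bipyridine before hydroxo before oxalato.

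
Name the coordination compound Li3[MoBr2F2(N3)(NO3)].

The 3 lithium counter-ions carry a total charge of +3, so each complex ion is 3−.
Ligand charges: 1×azido (-1 each), 1×nitrato (-1 each), 2×fluoro (-1 each), 2×bromo (-1 each); total -6. So Mo + (-6) = 3−, giving Mo = +3.
The complex ion is anionic, so molybdenum takes the -ate form molybdate(III).

lithium azidodibromodifluoronitratomolybdate(III)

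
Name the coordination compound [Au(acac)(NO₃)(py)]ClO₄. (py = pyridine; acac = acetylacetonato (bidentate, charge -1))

The 1 perchlorate counter-ion carries a total charge of -1, so each complex ion is 1+.
Ligand charges: 1×nitrato (-1 each), 1×pyridine (neutral), 1×acetylacetonato (-1 each); total -2. So Au + (-2) = 1+, giving Au = +3.
Ligands are named alphabetically: acetylacetonato before nitrato before pyridine.

(acetylacetonato)nitrato(pyridine)gold(III) perchlorate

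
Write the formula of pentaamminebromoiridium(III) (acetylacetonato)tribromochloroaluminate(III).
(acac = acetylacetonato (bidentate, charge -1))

Cation [Ir…]: ligand charges -1, Ir(III) ⇒ ion charge 2+.
Anion [Al…]: ligand charges -5, Al(III) ⇒ ion charge 2−.

[IrBr(NH3)5][Al(acac)Br3Cl]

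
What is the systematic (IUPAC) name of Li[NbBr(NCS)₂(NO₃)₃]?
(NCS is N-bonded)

The 1 lithium counter-ion carries a total charge of +1, so each complex ion is 1−.
Ligand charges: 2×isothiocyanato (-1 each), 3×nitrato (-1 each), 1×bromo (-1 each); total -6. So Nb + (-6) = 1−, giving Nb = +5.
Ligands are named alphabetically: bromo before isothiocyanato before nitrato.
The complex ion is anionic, so niobium takes the -ate form niobate(V).

lithium bromodiisothiocyanatotrinitratoniobate(V)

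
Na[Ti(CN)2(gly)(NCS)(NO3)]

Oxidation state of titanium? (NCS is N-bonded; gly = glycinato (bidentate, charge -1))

+4

1 sodium outside the brackets (+1 each) → the complex ion is 1−.
Ligand charges: 2×CN = -2; 1×NO3 = -1; 1×NCS = -1; 1×gly = -1; sum -5.
Ti + (-5) = 1− ⇒ Ti is +4.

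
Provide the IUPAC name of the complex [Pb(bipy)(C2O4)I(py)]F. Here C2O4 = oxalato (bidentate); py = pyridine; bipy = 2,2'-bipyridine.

(2,2'-bipyridine)iodooxalato(pyridine)lead(IV) fluoride

The 1 fluoride counter-ion carries a total charge of -1, so each complex ion is 1+.
Ligand charges: 1×oxalato (-2 each), 1×pyridine (neutral), 1×iodo (-1 each), 1×2,2'-bipyridine (neutral); total -3. So Pb + (-3) = 1+, giving Pb = +4.
Ligands are named alphabetically: bipyridine before iodo before oxalato before pyridine.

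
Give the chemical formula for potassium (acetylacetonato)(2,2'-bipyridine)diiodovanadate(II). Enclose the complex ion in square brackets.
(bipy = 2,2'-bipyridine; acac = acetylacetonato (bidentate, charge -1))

Ligands: 1 2,2'-bipyridine (bipy, neutral), 1 acetylacetonato (acac, -1), 2 iodo (I, -1). Ligand charge sum = -3.
With V in oxidation state +2, the complex ion is [V...]^1−.
Charge balance with potassium (+1) requires 1 complex ion per 1 potassium.

K[V(acac)(bipy)I2]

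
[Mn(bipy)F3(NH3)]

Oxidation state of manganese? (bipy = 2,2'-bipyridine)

No counter-ion: the bracketed complex is neutral.
Ligand charges: 3×F = -3; 1×NH3 neutral; 1×bipy neutral; sum -3.
Mn + (-3) = 0 ⇒ Mn is +3.

+3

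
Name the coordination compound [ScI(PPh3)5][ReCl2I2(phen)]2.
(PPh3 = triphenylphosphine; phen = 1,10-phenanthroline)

iodopentakis(triphenylphosphine)scandium(III) dichlorodiiodo(1,10-phenanthroline)rhenate(III)

Scandium is always +3 in its complexes; the cation's ligand charges sum to -1, so the complex cation is 2+.
With 2 anions per cation, each anion must be 2/2 = 1−.
Anion: ligand charges sum to -4; for the ion to be 1−, Re = +3.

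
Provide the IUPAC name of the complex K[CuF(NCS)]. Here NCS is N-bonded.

The 1 potassium counter-ion carries a total charge of +1, so each complex ion is 1−.
Ligand charges: 1×isothiocyanato (-1 each), 1×fluoro (-1 each); total -2. So Cu + (-2) = 1−, giving Cu = +1.
Ligands are named alphabetically: fluoro before isothiocyanato.
The complex ion is anionic, so copper takes the -ate form cuprate(I).

potassium fluoroisothiocyanatocuprate(I)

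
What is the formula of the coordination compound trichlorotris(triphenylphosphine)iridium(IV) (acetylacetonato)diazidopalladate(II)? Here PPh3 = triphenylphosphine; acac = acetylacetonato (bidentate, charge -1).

[IrCl3(PPh3)3][Pd(acac)(N3)2]

Cation [Ir…]: ligand charges -3, Ir(IV) ⇒ ion charge 1+.
Anion [Pd…]: ligand charges -3, Pd(II) ⇒ ion charge 1−.
One 1+ cation balances one 1− anion.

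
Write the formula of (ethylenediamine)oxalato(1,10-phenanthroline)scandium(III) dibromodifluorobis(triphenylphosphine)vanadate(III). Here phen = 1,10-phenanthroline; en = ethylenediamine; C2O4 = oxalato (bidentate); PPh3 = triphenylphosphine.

Cation [Sc…]: ligand charges -2, Sc(III) ⇒ ion charge 1+.
Anion [V…]: ligand charges -4, V(III) ⇒ ion charge 1−.

[Sc(C2O4)(en)(phen)][VBr2F2(PPh3)2]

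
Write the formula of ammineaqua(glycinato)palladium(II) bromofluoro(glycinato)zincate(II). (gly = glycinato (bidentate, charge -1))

Cation [Pd…]: ligand charges -1, Pd(II) ⇒ ion charge 1+.
Anion [Zn…]: ligand charges -3, Zn(II) ⇒ ion charge 1−.

[Pd(gly)(H2O)(NH3)][ZnBrF(gly)]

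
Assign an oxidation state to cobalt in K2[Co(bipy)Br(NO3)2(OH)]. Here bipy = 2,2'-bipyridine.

2 potassium outside the brackets (+1 each) → the complex ion is 2−.
Ligand charges: 1×OH = -1; 1×Br = -1; 2×NO3 = -2; 1×bipy neutral; sum -4.
Co + (-4) = 2− ⇒ Co is +2.

+2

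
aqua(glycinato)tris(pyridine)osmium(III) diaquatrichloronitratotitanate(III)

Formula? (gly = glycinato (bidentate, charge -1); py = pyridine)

[Os(gly)(H2O)(py)3][TiCl3(H2O)2(NO3)]2

Cation [Os…]: ligand charges -1, Os(III) ⇒ ion charge 2+.
Anion [Ti…]: ligand charges -4, Ti(III) ⇒ ion charge 1−.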